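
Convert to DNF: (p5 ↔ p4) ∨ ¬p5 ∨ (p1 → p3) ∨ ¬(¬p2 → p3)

(p5 ↔ p4) ∨ ¬p5 ∨ (p1 → p3) ∨ ¬(¬p2 → p3)
⇔ ((p5 → p4) ∧ (p4 → p5)) ∨ ¬p5 ∨ (p1 → p3) ∨ ¬(¬p2 → p3)   [eliminate ↔]
⇔ ((¬p5 ∨ p4) ∧ (p4 → p5)) ∨ ¬p5 ∨ (p1 → p3) ∨ ¬(¬p2 → p3)   [eliminate →]
⇔ ((¬p5 ∨ p4) ∧ (¬p4 ∨ p5)) ∨ ¬p5 ∨ (p1 → p3) ∨ ¬(¬p2 → p3)   [eliminate →]
⇔ ((¬p5 ∨ p4) ∧ (¬p4 ∨ p5)) ∨ ¬p5 ∨ ¬p1 ∨ p3 ∨ ¬(¬p2 → p3)   [eliminate →]
⇔ ((¬p5 ∨ p4) ∧ (¬p4 ∨ p5)) ∨ ¬p5 ∨ ¬p1 ∨ p3 ∨ ¬(¬¬p2 ∨ p3)   [eliminate →]
⇔ ((¬p5 ∨ p4) ∧ (¬p4 ∨ p5)) ∨ ¬p5 ∨ ¬p1 ∨ p3 ∨ (¬¬¬p2 ∧ ¬p3)   [De Morgan]
⇔ ((¬p5 ∨ p4) ∧ (¬p4 ∨ p5)) ∨ ¬p5 ∨ ¬p1 ∨ p3 ∨ (¬p2 ∧ ¬p3)   [double negation]
⇔ (¬p5 ∧ ¬p4) ∨ (¬p5 ∧ p5) ∨ (p4 ∧ ¬p4) ∨ (p4 ∧ p5) ∨ ¬p5 ∨ ¬p1 ∨ p3 ∨ (¬p2 ∧ ¬p3)   [distribute ∧ over ∨]
⇔ (p4 ∧ p5) ∨ ¬p5 ∨ ¬p1 ∨ p3 ∨ (¬p2 ∧ ¬p3)   [simplify]

(p4 ∧ p5) ∨ ¬p5 ∨ ¬p1 ∨ p3 ∨ (¬p2 ∧ ¬p3)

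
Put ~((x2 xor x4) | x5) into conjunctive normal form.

~((x2 xor x4) | x5)
≡ ~(((x2 | x4) & ~(x2 & x4)) | x5)   [expand xor]
≡ ~((x2 | x4) & ~(x2 & x4)) & ~x5   [De Morgan]
≡ (~(x2 | x4) | ~~(x2 & x4)) & ~x5   [De Morgan]
≡ ((~x2 & ~x4) | ~~(x2 & x4)) & ~x5   [De Morgan]
≡ ((~x2 & ~x4) | (x2 & x4)) & ~x5   [double negation]
≡ (~x2 | x2) & (~x2 | x4) & (~x4 | x2) & (~x4 | x4) & ~x5   [distribute | over &]
≡ (~x2 | x4) & (~x4 | x2) & ~x5   [simplify]

(~x2 | x4) & (~x4 | x2) & ~x5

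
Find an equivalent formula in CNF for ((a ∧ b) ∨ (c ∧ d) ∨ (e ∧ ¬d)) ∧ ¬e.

(a ∨ c ∨ e) ∧ (a ∨ c ∨ ¬d) ∧ (a ∨ d ∨ e) ∧ (b ∨ c ∨ e) ∧ (b ∨ c ∨ ¬d) ∧ (b ∨ d ∨ e) ∧ ¬e

((a ∧ b) ∨ (c ∧ d) ∨ (e ∧ ¬d)) ∧ ¬e
= (a ∨ c ∨ e) ∧ (a ∨ c ∨ ¬d) ∧ (a ∨ d ∨ e) ∧ (a ∨ d ∨ ¬d) ∧ (b ∨ c ∨ e) ∧ (b ∨ c ∨ ¬d) ∧ (b ∨ d ∨ e) ∧ (b ∨ d ∨ ¬d) ∧ ¬e   [distribute ∨ over ∧]
= (a ∨ c ∨ e) ∧ (a ∨ c ∨ ¬d) ∧ (a ∨ d ∨ e) ∧ (b ∨ c ∨ e) ∧ (b ∨ c ∨ ¬d) ∧ (b ∨ d ∨ e) ∧ ¬e   [simplify]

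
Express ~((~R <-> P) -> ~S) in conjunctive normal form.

~((~R <-> P) -> ~S)
= ~(~(~R <-> P) | ~S)
= ~(~((~R -> P) & (P -> ~R)) | ~S)
= ~(~((~~R | P) & (P -> ~R)) | ~S)
= ~(~((~~R | P) & (~P | ~R)) | ~S)
= ~~((~~R | P) & (~P | ~R)) & ~~S
= (~~R | P) & (~P | ~R) & ~~S
= (R | P) & (~P | ~R) & ~~S
= (R | P) & (~P | ~R) & S

(R | P) & (~P | ~R) & S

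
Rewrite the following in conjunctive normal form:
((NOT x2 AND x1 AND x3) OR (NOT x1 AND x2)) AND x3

(NOT x2 OR NOT x1) AND (x1 OR x2) AND x3

((NOT x2 AND x1 AND x3) OR (NOT x1 AND x2)) AND x3
≡ (NOT x2 OR NOT x1) AND (NOT x2 OR x2) AND (x1 OR NOT x1) AND (x1 OR x2) AND (x3 OR NOT x1) AND (x3 OR x2) AND x3
≡ (NOT x2 OR NOT x1) AND (x1 OR x2) AND x3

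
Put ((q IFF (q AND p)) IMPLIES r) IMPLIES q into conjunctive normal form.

NOT r OR q

((q IFF (q AND p)) IMPLIES r) IMPLIES q
= NOT ((q IFF (q AND p)) IMPLIES r) OR q   (eliminate IMPLIES)
= NOT (NOT (q IFF (q AND p)) OR r) OR q   (eliminate IMPLIES)
= NOT (NOT ((q IMPLIES (q AND p)) AND ((q AND p) IMPLIES q)) OR r) OR q   (eliminate IFF)
= NOT (NOT ((NOT q OR (q AND p)) AND ((q AND p) IMPLIES q)) OR r) OR q   (eliminate IMPLIES)
= NOT (NOT ((NOT q OR (q AND p)) AND (NOT (q AND p) OR q)) OR r) OR q   (eliminate IMPLIES)
= (NOT NOT ((NOT q OR (q AND p)) AND (NOT (q AND p) OR q)) AND NOT r) OR q   (De Morgan)
= ((NOT q OR (q AND p)) AND (NOT (q AND p) OR q) AND NOT r) OR q   (double negation)
= ((NOT q OR (q AND p)) AND (NOT q OR NOT p OR q) AND NOT r) OR q   (De Morgan)
= (NOT q OR q OR q) AND (NOT q OR p OR q) AND (NOT q OR NOT p OR q OR q) AND (NOT r OR q)   (distribute OR over AND)
= NOT r OR q   (simplify)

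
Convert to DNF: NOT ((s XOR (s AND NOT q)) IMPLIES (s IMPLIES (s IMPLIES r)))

s AND q AND NOT r

NOT ((s XOR (s AND NOT q)) IMPLIES (s IMPLIES (s IMPLIES r)))
= NOT (NOT (s XOR (s AND NOT q)) OR (s IMPLIES (s IMPLIES r)))   [eliminate IMPLIES]
= NOT (NOT ((s AND NOT (s AND NOT q)) OR (NOT s AND s AND NOT q)) OR (s IMPLIES (s IMPLIES r)))   [expand XOR]
= NOT (NOT ((s AND NOT (s AND NOT q)) OR (NOT s AND s AND NOT q)) OR NOT s OR (s IMPLIES r))   [eliminate IMPLIES]
= NOT (NOT ((s AND NOT (s AND NOT q)) OR (NOT s AND s AND NOT q)) OR NOT s OR NOT s OR r)   [eliminate IMPLIES]
= NOT NOT ((s AND NOT (s AND NOT q)) OR (NOT s AND s AND NOT q)) AND NOT NOT s AND NOT NOT s AND NOT r   [De Morgan]
= ((s AND NOT (s AND NOT q)) OR (NOT s AND s AND NOT q)) AND NOT NOT s AND NOT NOT s AND NOT r   [double negation]
= ((s AND (NOT s OR NOT NOT q)) OR (NOT s AND s AND NOT q)) AND NOT NOT s AND NOT NOT s AND NOT r   [De Morgan]
= ((s AND (NOT s OR q)) OR (NOT s AND s AND NOT q)) AND NOT NOT s AND NOT NOT s AND NOT r   [double negation]
= ((s AND (NOT s OR q)) OR (NOT s AND s AND NOT q)) AND s AND NOT NOT s AND NOT r   [double negation]
= ((s AND (NOT s OR q)) OR (NOT s AND s AND NOT q)) AND s AND s AND NOT r   [double negation]
= (s AND NOT s AND s AND s AND NOT r) OR (s AND q AND s AND s AND NOT r) OR (NOT s AND s AND NOT q AND s AND s AND NOT r)   [distribute AND over OR]
= s AND q AND NOT r   [simplify]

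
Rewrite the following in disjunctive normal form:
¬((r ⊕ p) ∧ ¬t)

¬((r ⊕ p) ∧ ¬t)
= ¬(((r ∧ ¬p) ∨ (¬r ∧ p)) ∧ ¬t)   — expand ⊕
= ¬((r ∧ ¬p) ∨ (¬r ∧ p)) ∨ ¬¬t   — De Morgan
= (¬(r ∧ ¬p) ∧ ¬(¬r ∧ p)) ∨ ¬¬t   — De Morgan
= ((¬r ∨ ¬¬p) ∧ ¬(¬r ∧ p)) ∨ ¬¬t   — De Morgan
= ((¬r ∨ p) ∧ ¬(¬r ∧ p)) ∨ ¬¬t   — double negation
= ((¬r ∨ p) ∧ (¬¬r ∨ ¬p)) ∨ ¬¬t   — De Morgan
= ((¬r ∨ p) ∧ (r ∨ ¬p)) ∨ ¬¬t   — double negation
= ((¬r ∨ p) ∧ (r ∨ ¬p)) ∨ t   — double negation
= (¬r ∧ r) ∨ (¬r ∧ ¬p) ∨ (p ∧ r) ∨ (p ∧ ¬p) ∨ t   — distribute ∧ over ∨
= (¬r ∧ ¬p) ∨ (p ∧ r) ∨ t   — simplify

(¬r ∧ ¬p) ∨ (p ∧ r) ∨ t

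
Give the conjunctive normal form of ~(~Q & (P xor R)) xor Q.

(Q | ~P | R) & (Q | ~R | P) & ~Q

~(~Q & (P xor R)) xor Q
≡ (~(~Q & (P xor R)) | Q) & ~(~(~Q & (P xor R)) & Q)
≡ (~(~Q & (P | R) & ~(P & R)) | Q) & ~(~(~Q & (P xor R)) & Q)
≡ (~(~Q & (P | R) & ~(P & R)) | Q) & ~(~(~Q & (P | R) & ~(P & R)) & Q)
≡ (~~Q | ~(P | R) | ~~(P & R) | Q) & ~(~(~Q & (P | R) & ~(P & R)) & Q)
≡ (Q | ~(P | R) | ~~(P & R) | Q) & ~(~(~Q & (P | R) & ~(P & R)) & Q)
≡ (Q | (~P & ~R) | ~~(P & R) | Q) & ~(~(~Q & (P | R) & ~(P & R)) & Q)
≡ (Q | (~P & ~R) | (P & R) | Q) & ~(~(~Q & (P | R) & ~(P & R)) & Q)
≡ (Q | (~P & ~R) | (P & R) | Q) & (~~(~Q & (P | R) & ~(P & R)) | ~Q)
≡ (Q | (~P & ~R) | (P & R) | Q) & ((~Q & (P | R) & ~(P & R)) | ~Q)
≡ (Q | (~P & ~R) | (P & R) | Q) & ((~Q & (P | R) & (~P | ~R)) | ~Q)
≡ (Q | ~P | P | Q) & (Q | ~P | R | Q) & (Q | ~R | P | Q) & (Q | ~R | R | Q) & (~Q | ~Q) & (P | R | ~Q) & (~P | ~R | ~Q)
≡ (Q | ~P | R) & (Q | ~R | P) & ~Q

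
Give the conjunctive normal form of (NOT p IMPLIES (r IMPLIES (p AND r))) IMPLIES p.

r OR p

(NOT p IMPLIES (r IMPLIES (p AND r))) IMPLIES p
≡ NOT (NOT p IMPLIES (r IMPLIES (p AND r))) OR p   [eliminate IMPLIES]
≡ NOT (NOT NOT p OR (r IMPLIES (p AND r))) OR p   [eliminate IMPLIES]
≡ NOT (NOT NOT p OR NOT r OR (p AND r)) OR p   [eliminate IMPLIES]
≡ (NOT NOT NOT p AND NOT NOT r AND NOT (p AND r)) OR p   [De Morgan]
≡ (NOT p AND NOT NOT r AND NOT (p AND r)) OR p   [double negation]
≡ (NOT p AND r AND NOT (p AND r)) OR p   [double negation]
≡ (NOT p AND r AND (NOT p OR NOT r)) OR p   [De Morgan]
≡ (NOT p OR p) AND (r OR p) AND (NOT p OR NOT r OR p)   [distribute OR over AND]
≡ r OR p   [simplify]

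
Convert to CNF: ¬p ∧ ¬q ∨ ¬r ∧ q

(¬p ∨ ¬r) ∧ (¬p ∨ q) ∧ (¬q ∨ ¬r)

¬p ∧ ¬q ∨ ¬r ∧ q
⇔ (¬p ∨ ¬r) ∧ (¬p ∨ q) ∧ (¬q ∨ ¬r) ∧ (¬q ∨ q)
⇔ (¬p ∨ ¬r) ∧ (¬p ∨ q) ∧ (¬q ∨ ¬r)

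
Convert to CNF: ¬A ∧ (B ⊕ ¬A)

¬A ∧ (B ⊕ ¬A)
≡ ¬A ∧ (B ∨ ¬A) ∧ ¬(B ∧ ¬A)   — expand ⊕
≡ ¬A ∧ (B ∨ ¬A) ∧ (¬B ∨ ¬¬A)   — De Morgan
≡ ¬A ∧ (B ∨ ¬A) ∧ (¬B ∨ A)   — double negation
≡ ¬A ∧ (¬B ∨ A)   — simplify

¬A ∧ (¬B ∨ A)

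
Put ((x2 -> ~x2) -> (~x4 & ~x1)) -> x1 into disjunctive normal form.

((x2 -> ~x2) -> (~x4 & ~x1)) -> x1
≡ ~((x2 -> ~x2) -> (~x4 & ~x1)) | x1   [eliminate ->]
≡ ~(~(x2 -> ~x2) | (~x4 & ~x1)) | x1   [eliminate ->]
≡ ~(~(~x2 | ~x2) | (~x4 & ~x1)) | x1   [eliminate ->]
≡ (~~(~x2 | ~x2) & ~(~x4 & ~x1)) | x1   [De Morgan]
≡ ((~x2 | ~x2) & ~(~x4 & ~x1)) | x1   [double negation]
≡ ((~x2 | ~x2) & (~~x4 | ~~x1)) | x1   [De Morgan]
≡ ((~x2 | ~x2) & (x4 | ~~x1)) | x1   [double negation]
≡ ((~x2 | ~x2) & (x4 | x1)) | x1   [double negation]
≡ (~x2 & x4) | (~x2 & x1) | (~x2 & x4) | (~x2 & x1) | x1   [distribute & over |]
≡ (~x2 & x4) | x1   [simplify]

(~x2 & x4) | x1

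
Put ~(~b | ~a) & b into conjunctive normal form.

b & a

~(~b | ~a) & b
≡ ~~b & ~~a & b   [De Morgan]
≡ b & ~~a & b   [double negation]
≡ b & a & b   [double negation]
≡ b & a   [simplify]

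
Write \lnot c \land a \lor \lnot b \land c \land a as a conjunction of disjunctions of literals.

\lnot c \land a \lor \lnot b \land c \land a
≡ (\lnot c \lor \lnot b) \land (\lnot c \lor c) \land (\lnot c \lor a) \land (a \lor \lnot b) \land (a \lor c) \land (a \lor a)
≡ (\lnot c \lor \lnot b) \land a

(\lnot c \lor \lnot b) \land a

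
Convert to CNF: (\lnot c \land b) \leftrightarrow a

(\lnot c \land b) \leftrightarrow a
= ((\lnot c \land b) \to a) \land (a \to (\lnot c \land b))   — eliminate \leftrightarrow
= (\lnot (\lnot c \land b) \lor a) \land (a \to (\lnot c \land b))   — eliminate \to
= (\lnot (\lnot c \land b) \lor a) \land (\lnot a \lor (\lnot c \land b))   — eliminate \to
= (\lnot \lnot c \lor \lnot b \lor a) \land (\lnot a \lor (\lnot c \land b))   — De Morgan
= (c \lor \lnot b \lor a) \land (\lnot a \lor (\lnot c \land b))   — double negation
= (c \lor \lnot b \lor a) \land (\lnot a \lor \lnot c) \land (\lnot a \lor b)   — distribute \lor over \land

(c \lor \lnot b \lor a) \land (\lnot a \lor \lnot c) \land (\lnot a \lor b)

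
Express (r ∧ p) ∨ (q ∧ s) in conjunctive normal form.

(r ∧ p) ∨ (q ∧ s)
≡ (r ∨ q) ∧ (r ∨ s) ∧ (p ∨ q) ∧ (p ∨ s)

(r ∨ q) ∧ (r ∨ s) ∧ (p ∨ q) ∧ (p ∨ s)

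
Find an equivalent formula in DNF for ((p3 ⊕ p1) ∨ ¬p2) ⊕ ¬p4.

((p3 ⊕ p1) ∨ ¬p2) ⊕ ¬p4
≡ (((p3 ⊕ p1) ∨ ¬p2) ∧ ¬¬p4) ∨ (¬((p3 ⊕ p1) ∨ ¬p2) ∧ ¬p4)   — expand ⊕
≡ (((p3 ∧ ¬p1) ∨ (¬p3 ∧ p1) ∨ ¬p2) ∧ ¬¬p4) ∨ (¬((p3 ⊕ p1) ∨ ¬p2) ∧ ¬p4)   — expand ⊕
≡ (((p3 ∧ ¬p1) ∨ (¬p3 ∧ p1) ∨ ¬p2) ∧ ¬¬p4) ∨ (¬((p3 ∧ ¬p1) ∨ (¬p3 ∧ p1) ∨ ¬p2) ∧ ¬p4)   — expand ⊕
≡ (((p3 ∧ ¬p1) ∨ (¬p3 ∧ p1) ∨ ¬p2) ∧ p4) ∨ (¬((p3 ∧ ¬p1) ∨ (¬p3 ∧ p1) ∨ ¬p2) ∧ ¬p4)   — double negation
≡ (((p3 ∧ ¬p1) ∨ (¬p3 ∧ p1) ∨ ¬p2) ∧ p4) ∨ (¬(p3 ∧ ¬p1) ∧ ¬(¬p3 ∧ p1) ∧ ¬¬p2 ∧ ¬p4)   — De Morgan
≡ (((p3 ∧ ¬p1) ∨ (¬p3 ∧ p1) ∨ ¬p2) ∧ p4) ∨ ((¬p3 ∨ ¬¬p1) ∧ ¬(¬p3 ∧ p1) ∧ ¬¬p2 ∧ ¬p4)   — De Morgan
≡ (((p3 ∧ ¬p1) ∨ (¬p3 ∧ p1) ∨ ¬p2) ∧ p4) ∨ ((¬p3 ∨ p1) ∧ ¬(¬p3 ∧ p1) ∧ ¬¬p2 ∧ ¬p4)   — double negation
≡ (((p3 ∧ ¬p1) ∨ (¬p3 ∧ p1) ∨ ¬p2) ∧ p4) ∨ ((¬p3 ∨ p1) ∧ (¬¬p3 ∨ ¬p1) ∧ ¬¬p2 ∧ ¬p4)   — De Morgan
≡ (((p3 ∧ ¬p1) ∨ (¬p3 ∧ p1) ∨ ¬p2) ∧ p4) ∨ ((¬p3 ∨ p1) ∧ (p3 ∨ ¬p1) ∧ ¬¬p2 ∧ ¬p4)   — double negation
≡ (((p3 ∧ ¬p1) ∨ (¬p3 ∧ p1) ∨ ¬p2) ∧ p4) ∨ ((¬p3 ∨ p1) ∧ (p3 ∨ ¬p1) ∧ p2 ∧ ¬p4)   — double negation
≡ (p3 ∧ ¬p1 ∧ p4) ∨ (¬p3 ∧ p1 ∧ p4) ∨ (¬p2 ∧ p4) ∨ (¬p3 ∧ p3 ∧ p2 ∧ ¬p4) ∨ (¬p3 ∧ ¬p1 ∧ p2 ∧ ¬p4) ∨ (p1 ∧ p3 ∧ p2 ∧ ¬p4) ∨ (p1 ∧ ¬p1 ∧ p2 ∧ ¬p4)   — distribute ∧ over ∨
≡ (p3 ∧ ¬p1 ∧ p4) ∨ (¬p3 ∧ p1 ∧ p4) ∨ (¬p2 ∧ p4) ∨ (¬p3 ∧ ¬p1 ∧ p2 ∧ ¬p4) ∨ (p1 ∧ p3 ∧ p2 ∧ ¬p4)   — simplify

(p3 ∧ ¬p1 ∧ p4) ∨ (¬p3 ∧ p1 ∧ p4) ∨ (¬p2 ∧ p4) ∨ (¬p3 ∧ ¬p1 ∧ p2 ∧ ¬p4) ∨ (p1 ∧ p3 ∧ p2 ∧ ¬p4)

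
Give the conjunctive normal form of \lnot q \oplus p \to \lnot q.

\lnot p \lor \lnot q

\lnot q \oplus p \to \lnot q
= \lnot (\lnot q \oplus p) \lor \lnot q   (eliminate \to)
= \lnot ((\lnot q \lor p) \land \lnot (\lnot q \land p)) \lor \lnot q   (expand \oplus)
= \lnot (\lnot q \lor p) \lor \lnot \lnot (\lnot q \land p) \lor \lnot q   (De Morgan)
= \lnot \lnot q \land \lnot p \lor \lnot \lnot (\lnot q \land p) \lor \lnot q   (De Morgan)
= q \land \lnot p \lor \lnot \lnot (\lnot q \land p) \lor \lnot q   (double negation)
= q \land \lnot p \lor \lnot q \land p \lor \lnot q   (double negation)
= (q \lor \lnot q \lor \lnot q) \land (q \lor p \lor \lnot q) \land (\lnot p \lor \lnot q \lor \lnot q) \land (\lnot p \lor p \lor \lnot q)   (distribute \lor over \land)
= \lnot p \lor \lnot q   (simplify)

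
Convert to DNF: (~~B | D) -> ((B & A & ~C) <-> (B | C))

(~~B | D) -> ((B & A & ~C) <-> (B | C))
≡ ~(~~B | D) | ((B & A & ~C) <-> (B | C))   (eliminate ->)
≡ ~(~~B | D) | (((B & A & ~C) -> (B | C)) & ((B | C) -> (B & A & ~C)))   (eliminate <->)
≡ ~(~~B | D) | ((~(B & A & ~C) | B | C) & ((B | C) -> (B & A & ~C)))   (eliminate ->)
≡ ~(~~B | D) | ((~(B & A & ~C) | B | C) & (~(B | C) | (B & A & ~C)))   (eliminate ->)
≡ (~~~B & ~D) | ((~(B & A & ~C) | B | C) & (~(B | C) | (B & A & ~C)))   (De Morgan)
≡ (~B & ~D) | ((~(B & A & ~C) | B | C) & (~(B | C) | (B & A & ~C)))   (double negation)
≡ (~B & ~D) | ((~B | ~A | ~~C | B | C) & (~(B | C) | (B & A & ~C)))   (De Morgan)
≡ (~B & ~D) | ((~B | ~A | C | B | C) & (~(B | C) | (B & A & ~C)))   (double negation)
≡ (~B & ~D) | ((~B | ~A | C | B | C) & ((~B & ~C) | (B & A & ~C)))   (De Morgan)
≡ (~B & ~D) | (~B & ~B & ~C) | (~B & B & A & ~C) | (~A & ~B & ~C) | (~A & B & A & ~C) | (C & ~B & ~C) | (C & B & A & ~C) | (B & ~B & ~C) | (B & B & A & ~C) | (C & ~B & ~C) | (C & B & A & ~C)   (distribute & over |)
≡ (~B & ~D) | (~B & ~C) | (B & A & ~C)   (simplify)

(~B & ~D) | (~B & ~C) | (B & A & ~C)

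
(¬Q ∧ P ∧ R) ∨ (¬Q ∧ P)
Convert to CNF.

(¬Q ∧ P ∧ R) ∨ (¬Q ∧ P)
≡ (¬Q ∨ ¬Q) ∧ (¬Q ∨ P) ∧ (P ∨ ¬Q) ∧ (P ∨ P) ∧ (R ∨ ¬Q) ∧ (R ∨ P)   — distribute ∨ over ∧
≡ ¬Q ∧ P   — simplify

¬Q ∧ P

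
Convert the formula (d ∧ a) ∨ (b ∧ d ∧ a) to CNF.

(d ∧ a) ∨ (b ∧ d ∧ a)
= (d ∨ b) ∧ (d ∨ d) ∧ (d ∨ a) ∧ (a ∨ b) ∧ (a ∨ d) ∧ (a ∨ a)   — distribute ∨ over ∧
= d ∧ a   — simplify

d ∧ a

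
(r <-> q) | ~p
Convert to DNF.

(r <-> q) | ~p
= ((r -> q) & (q -> r)) | ~p   [eliminate <->]
= ((~r | q) & (q -> r)) | ~p   [eliminate ->]
= ((~r | q) & (~q | r)) | ~p   [eliminate ->]
= (~r & ~q) | (~r & r) | (q & ~q) | (q & r) | ~p   [distribute & over |]
= (~r & ~q) | (q & r) | ~p   [simplify]

(~r & ~q) | (q & r) | ~p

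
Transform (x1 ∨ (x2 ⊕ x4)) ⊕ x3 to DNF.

(x1 ∧ ¬x3) ∨ (x2 ∧ ¬x4 ∧ ¬x3) ∨ (¬x2 ∧ x4 ∧ ¬x3) ∨ (¬x1 ∧ ¬x2 ∧ ¬x4 ∧ x3) ∨ (¬x1 ∧ x4 ∧ x2 ∧ x3)

(x1 ∨ (x2 ⊕ x4)) ⊕ x3
≡ ((x1 ∨ (x2 ⊕ x4)) ∧ ¬x3) ∨ (¬(x1 ∨ (x2 ⊕ x4)) ∧ x3)   [expand ⊕]
≡ ((x1 ∨ (x2 ∧ ¬x4) ∨ (¬x2 ∧ x4)) ∧ ¬x3) ∨ (¬(x1 ∨ (x2 ⊕ x4)) ∧ x3)   [expand ⊕]
≡ ((x1 ∨ (x2 ∧ ¬x4) ∨ (¬x2 ∧ x4)) ∧ ¬x3) ∨ (¬(x1 ∨ (x2 ∧ ¬x4) ∨ (¬x2 ∧ x4)) ∧ x3)   [expand ⊕]
≡ ((x1 ∨ (x2 ∧ ¬x4) ∨ (¬x2 ∧ x4)) ∧ ¬x3) ∨ (¬x1 ∧ ¬(x2 ∧ ¬x4) ∧ ¬(¬x2 ∧ x4) ∧ x3)   [De Morgan]
≡ ((x1 ∨ (x2 ∧ ¬x4) ∨ (¬x2 ∧ x4)) ∧ ¬x3) ∨ (¬x1 ∧ (¬x2 ∨ ¬¬x4) ∧ ¬(¬x2 ∧ x4) ∧ x3)   [De Morgan]
≡ ((x1 ∨ (x2 ∧ ¬x4) ∨ (¬x2 ∧ x4)) ∧ ¬x3) ∨ (¬x1 ∧ (¬x2 ∨ x4) ∧ ¬(¬x2 ∧ x4) ∧ x3)   [double negation]
≡ ((x1 ∨ (x2 ∧ ¬x4) ∨ (¬x2 ∧ x4)) ∧ ¬x3) ∨ (¬x1 ∧ (¬x2 ∨ x4) ∧ (¬¬x2 ∨ ¬x4) ∧ x3)   [De Morgan]
≡ ((x1 ∨ (x2 ∧ ¬x4) ∨ (¬x2 ∧ x4)) ∧ ¬x3) ∨ (¬x1 ∧ (¬x2 ∨ x4) ∧ (x2 ∨ ¬x4) ∧ x3)   [double negation]
≡ (x1 ∧ ¬x3) ∨ (x2 ∧ ¬x4 ∧ ¬x3) ∨ (¬x2 ∧ x4 ∧ ¬x3) ∨ (¬x1 ∧ ¬x2 ∧ x2 ∧ x3) ∨ (¬x1 ∧ ¬x2 ∧ ¬x4 ∧ x3) ∨ (¬x1 ∧ x4 ∧ x2 ∧ x3) ∨ (¬x1 ∧ x4 ∧ ¬x4 ∧ x3)   [distribute ∧ over ∨]
≡ (x1 ∧ ¬x3) ∨ (x2 ∧ ¬x4 ∧ ¬x3) ∨ (¬x2 ∧ x4 ∧ ¬x3) ∨ (¬x1 ∧ ¬x2 ∧ ¬x4 ∧ x3) ∨ (¬x1 ∧ x4 ∧ x2 ∧ x3)   [simplify]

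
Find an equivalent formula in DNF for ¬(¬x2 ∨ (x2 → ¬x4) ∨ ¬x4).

x2 ∧ x4

¬(¬x2 ∨ (x2 → ¬x4) ∨ ¬x4)
= ¬(¬x2 ∨ ¬x2 ∨ ¬x4 ∨ ¬x4)   [eliminate →]
= ¬¬x2 ∧ ¬¬x2 ∧ ¬¬x4 ∧ ¬¬x4   [De Morgan]
= x2 ∧ ¬¬x2 ∧ ¬¬x4 ∧ ¬¬x4   [double negation]
= x2 ∧ x2 ∧ ¬¬x4 ∧ ¬¬x4   [double negation]
= x2 ∧ x2 ∧ x4 ∧ ¬¬x4   [double negation]
= x2 ∧ x2 ∧ x4 ∧ x4   [double negation]
= x2 ∧ x4   [simplify]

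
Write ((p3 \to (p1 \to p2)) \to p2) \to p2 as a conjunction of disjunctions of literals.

((p3 \to (p1 \to p2)) \to p2) \to p2
= \lnot ((p3 \to (p1 \to p2)) \to p2) \lor p2   [eliminate \to]
= \lnot (\lnot (p3 \to (p1 \to p2)) \lor p2) \lor p2   [eliminate \to]
= \lnot (\lnot (\lnot p3 \lor (p1 \to p2)) \lor p2) \lor p2   [eliminate \to]
= \lnot (\lnot (\lnot p3 \lor \lnot p1 \lor p2) \lor p2) \lor p2   [eliminate \to]
= (\lnot \lnot (\lnot p3 \lor \lnot p1 \lor p2) \land \lnot p2) \lor p2   [De Morgan]
= ((\lnot p3 \lor \lnot p1 \lor p2) \land \lnot p2) \lor p2   [double negation]
= (\lnot p3 \lor \lnot p1 \lor p2 \lor p2) \land (\lnot p2 \lor p2)   [distribute \lor over \land]
= \lnot p3 \lor \lnot p1 \lor p2   [simplify]

\lnot p3 \lor \lnot p1 \lor p2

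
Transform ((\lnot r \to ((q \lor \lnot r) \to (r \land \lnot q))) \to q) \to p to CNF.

((\lnot r \to ((q \lor \lnot r) \to (r \land \lnot q))) \to q) \to p
⇔ \lnot ((\lnot r \to ((q \lor \lnot r) \to (r \land \lnot q))) \to q) \lor p   — eliminate \to
⇔ \lnot (\lnot (\lnot r \to ((q \lor \lnot r) \to (r \land \lnot q))) \lor q) \lor p   — eliminate \to
⇔ \lnot (\lnot (\lnot \lnot r \lor ((q \lor \lnot r) \to (r \land \lnot q))) \lor q) \lor p   — eliminate \to
⇔ \lnot (\lnot (\lnot \lnot r \lor \lnot (q \lor \lnot r) \lor (r \land \lnot q)) \lor q) \lor p   — eliminate \to
⇔ (\lnot \lnot (\lnot \lnot r \lor \lnot (q \lor \lnot r) \lor (r \land \lnot q)) \land \lnot q) \lor p   — De Morgan
⇔ ((\lnot \lnot r \lor \lnot (q \lor \lnot r) \lor (r \land \lnot q)) \land \lnot q) \lor p   — double negation
⇔ ((r \lor \lnot (q \lor \lnot r) \lor (r \land \lnot q)) \land \lnot q) \lor p   — double negation
⇔ ((r \lor (\lnot q \land \lnot \lnot r) \lor (r \land \lnot q)) \land \lnot q) \lor p   — De Morgan
⇔ ((r \lor (\lnot q \land r) \lor (r \land \lnot q)) \land \lnot q) \lor p   — double negation
⇔ (r \lor \lnot q \lor r \lor p) \land (r \lor \lnot q \lor \lnot q \lor p) \land (r \lor r \lor r \lor p) \land (r \lor r \lor \lnot q \lor p) \land (\lnot q \lor p)   — distribute \lor over \land
⇔ (r \lor p) \land (\lnot q \lor p)   — simplify

(r \lor p) \land (\lnot q \lor p)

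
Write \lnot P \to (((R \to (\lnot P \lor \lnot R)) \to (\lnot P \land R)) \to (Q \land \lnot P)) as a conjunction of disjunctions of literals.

P \lor \lnot R \lor Q

\lnot P \to (((R \to (\lnot P \lor \lnot R)) \to (\lnot P \land R)) \to (Q \land \lnot P))
⇔ \lnot \lnot P \lor (((R \to (\lnot P \lor \lnot R)) \to (\lnot P \land R)) \to (Q \land \lnot P))   [eliminate \to]
⇔ \lnot \lnot P \lor \lnot ((R \to (\lnot P \lor \lnot R)) \to (\lnot P \land R)) \lor (Q \land \lnot P)   [eliminate \to]
⇔ \lnot \lnot P \lor \lnot (\lnot (R \to (\lnot P \lor \lnot R)) \lor (\lnot P \land R)) \lor (Q \land \lnot P)   [eliminate \to]
⇔ \lnot \lnot P \lor \lnot (\lnot (\lnot R \lor \lnot P \lor \lnot R) \lor (\lnot P \land R)) \lor (Q \land \lnot P)   [eliminate \to]
⇔ P \lor \lnot (\lnot (\lnot R \lor \lnot P \lor \lnot R) \lor (\lnot P \land R)) \lor (Q \land \lnot P)   [double negation]
⇔ P \lor (\lnot \lnot (\lnot R \lor \lnot P \lor \lnot R) \land \lnot (\lnot P \land R)) \lor (Q \land \lnot P)   [De Morgan]
⇔ P \lor ((\lnot R \lor \lnot P \lor \lnot R) \land \lnot (\lnot P \land R)) \lor (Q \land \lnot P)   [double negation]
⇔ P \lor ((\lnot R \lor \lnot P \lor \lnot R) \land (\lnot \lnot P \lor \lnot R)) \lor (Q \land \lnot P)   [De Morgan]
⇔ P \lor ((\lnot R \lor \lnot P \lor \lnot R) \land (P \lor \lnot R)) \lor (Q \land \lnot P)   [double negation]
⇔ (P \lor \lnot R \lor \lnot P \lor \lnot R \lor Q) \land (P \lor \lnot R \lor \lnot P \lor \lnot R \lor \lnot P) \land (P \lor P \lor \lnot R \lor Q) \land (P \lor P \lor \lnot R \lor \lnot P)   [distribute \lor over \land]
⇔ P \lor \lnot R \lor Q   [simplify]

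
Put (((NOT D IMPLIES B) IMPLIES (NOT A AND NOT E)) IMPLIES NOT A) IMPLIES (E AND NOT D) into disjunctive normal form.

(NOT D AND NOT B AND A) OR (E AND NOT D)

(((NOT D IMPLIES B) IMPLIES (NOT A AND NOT E)) IMPLIES NOT A) IMPLIES (E AND NOT D)
≡ NOT (((NOT D IMPLIES B) IMPLIES (NOT A AND NOT E)) IMPLIES NOT A) OR (E AND NOT D)   [eliminate IMPLIES]
≡ NOT (NOT ((NOT D IMPLIES B) IMPLIES (NOT A AND NOT E)) OR NOT A) OR (E AND NOT D)   [eliminate IMPLIES]
≡ NOT (NOT (NOT (NOT D IMPLIES B) OR (NOT A AND NOT E)) OR NOT A) OR (E AND NOT D)   [eliminate IMPLIES]
≡ NOT (NOT (NOT (NOT NOT D OR B) OR (NOT A AND NOT E)) OR NOT A) OR (E AND NOT D)   [eliminate IMPLIES]
≡ (NOT NOT (NOT (NOT NOT D OR B) OR (NOT A AND NOT E)) AND NOT NOT A) OR (E AND NOT D)   [De Morgan]
≡ ((NOT (NOT NOT D OR B) OR (NOT A AND NOT E)) AND NOT NOT A) OR (E AND NOT D)   [double negation]
≡ (((NOT NOT NOT D AND NOT B) OR (NOT A AND NOT E)) AND NOT NOT A) OR (E AND NOT D)   [De Morgan]
≡ (((NOT D AND NOT B) OR (NOT A AND NOT E)) AND NOT NOT A) OR (E AND NOT D)   [double negation]
≡ (((NOT D AND NOT B) OR (NOT A AND NOT E)) AND A) OR (E AND NOT D)   [double negation]
≡ (NOT D AND NOT B AND A) OR (NOT A AND NOT E AND A) OR (E AND NOT D)   [distribute AND over OR]
≡ (NOT D AND NOT B AND A) OR (E AND NOT D)   [simplify]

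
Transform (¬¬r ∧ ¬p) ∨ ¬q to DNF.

(r ∧ ¬p) ∨ ¬q

(¬¬r ∧ ¬p) ∨ ¬q
≡ (r ∧ ¬p) ∨ ¬q   [double negation]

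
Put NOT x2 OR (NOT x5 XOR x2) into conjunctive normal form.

NOT x2 OR (NOT x5 XOR x2)
≡ NOT x2 OR ((NOT x5 OR x2) AND NOT (NOT x5 AND x2))   [expand XOR]
≡ NOT x2 OR ((NOT x5 OR x2) AND (NOT NOT x5 OR NOT x2))   [De Morgan]
≡ NOT x2 OR ((NOT x5 OR x2) AND (x5 OR NOT x2))   [double negation]
≡ (NOT x2 OR NOT x5 OR x2) AND (NOT x2 OR x5 OR NOT x2)   [distribute OR over AND]
≡ NOT x2 OR x5   [simplify]

NOT x2 OR x5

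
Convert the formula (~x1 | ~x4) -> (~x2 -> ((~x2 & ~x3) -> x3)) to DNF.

(x1 & x4) | x2 | x3

(~x1 | ~x4) -> (~x2 -> ((~x2 & ~x3) -> x3))
= ~(~x1 | ~x4) | (~x2 -> ((~x2 & ~x3) -> x3))   — eliminate ->
= ~(~x1 | ~x4) | ~~x2 | ((~x2 & ~x3) -> x3)   — eliminate ->
= ~(~x1 | ~x4) | ~~x2 | ~(~x2 & ~x3) | x3   — eliminate ->
= (~~x1 & ~~x4) | ~~x2 | ~(~x2 & ~x3) | x3   — De Morgan
= (x1 & ~~x4) | ~~x2 | ~(~x2 & ~x3) | x3   — double negation
= (x1 & x4) | ~~x2 | ~(~x2 & ~x3) | x3   — double negation
= (x1 & x4) | x2 | ~(~x2 & ~x3) | x3   — double negation
= (x1 & x4) | x2 | ~~x2 | ~~x3 | x3   — De Morgan
= (x1 & x4) | x2 | x2 | ~~x3 | x3   — double negation
= (x1 & x4) | x2 | x2 | x3 | x3   — double negation
= (x1 & x4) | x2 | x3   — simplify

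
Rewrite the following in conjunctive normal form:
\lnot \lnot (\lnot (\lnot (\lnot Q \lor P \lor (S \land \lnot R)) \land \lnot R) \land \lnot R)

(\lnot Q \lor P \lor S \lor R) \land \lnot R

\lnot \lnot (\lnot (\lnot (\lnot Q \lor P \lor (S \land \lnot R)) \land \lnot R) \land \lnot R)
≡ \lnot (\lnot (\lnot Q \lor P \lor (S \land \lnot R)) \land \lnot R) \land \lnot R   — double negation
≡ (\lnot \lnot (\lnot Q \lor P \lor (S \land \lnot R)) \lor \lnot \lnot R) \land \lnot R   — De Morgan
≡ (\lnot Q \lor P \lor (S \land \lnot R) \lor \lnot \lnot R) \land \lnot R   — double negation
≡ (\lnot Q \lor P \lor (S \land \lnot R) \lor R) \land \lnot R   — double negation
≡ (\lnot Q \lor P \lor S \lor R) \land (\lnot Q \lor P \lor \lnot R \lor R) \land \lnot R   — distribute \lor over \land
≡ (\lnot Q \lor P \lor S \lor R) \land \lnot R   — simplify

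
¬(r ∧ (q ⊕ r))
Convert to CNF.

¬r ∨ q

¬(r ∧ (q ⊕ r))
≡ ¬(r ∧ (q ∨ r) ∧ ¬(q ∧ r))   (expand ⊕)
≡ ¬r ∨ ¬(q ∨ r) ∨ ¬¬(q ∧ r)   (De Morgan)
≡ ¬r ∨ (¬q ∧ ¬r) ∨ ¬¬(q ∧ r)   (De Morgan)
≡ ¬r ∨ (¬q ∧ ¬r) ∨ (q ∧ r)   (double negation)
≡ (¬r ∨ ¬q ∨ q) ∧ (¬r ∨ ¬q ∨ r) ∧ (¬r ∨ ¬r ∨ q) ∧ (¬r ∨ ¬r ∨ r)   (distribute ∨ over ∧)
≡ ¬r ∨ q   (simplify)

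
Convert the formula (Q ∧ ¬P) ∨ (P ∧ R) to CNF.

(Q ∨ P) ∧ (Q ∨ R) ∧ (¬P ∨ R)

(Q ∧ ¬P) ∨ (P ∧ R)
⇔ (Q ∨ P) ∧ (Q ∨ R) ∧ (¬P ∨ P) ∧ (¬P ∨ R)   — distribute ∨ over ∧
⇔ (Q ∨ P) ∧ (Q ∨ R) ∧ (¬P ∨ R)   — simplify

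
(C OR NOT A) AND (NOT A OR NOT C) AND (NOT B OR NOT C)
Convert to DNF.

(C OR NOT A) AND (NOT A OR NOT C) AND (NOT B OR NOT C)
⇔ (C AND NOT A AND NOT B) OR (C AND NOT A AND NOT C) OR (C AND NOT C AND NOT B) OR (C AND NOT C AND NOT C) OR (NOT A AND NOT A AND NOT B) OR (NOT A AND NOT A AND NOT C) OR (NOT A AND NOT C AND NOT B) OR (NOT A AND NOT C AND NOT C)
⇔ (NOT A AND NOT B) OR (NOT A AND NOT C)

(NOT A AND NOT B) OR (NOT A AND NOT C)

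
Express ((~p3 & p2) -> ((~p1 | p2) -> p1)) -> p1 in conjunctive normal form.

((~p3 & p2) -> ((~p1 | p2) -> p1)) -> p1
≡ ~((~p3 & p2) -> ((~p1 | p2) -> p1)) | p1   [eliminate ->]
≡ ~(~(~p3 & p2) | ((~p1 | p2) -> p1)) | p1   [eliminate ->]
≡ ~(~(~p3 & p2) | ~(~p1 | p2) | p1) | p1   [eliminate ->]
≡ (~~(~p3 & p2) & ~~(~p1 | p2) & ~p1) | p1   [De Morgan]
≡ (~p3 & p2 & ~~(~p1 | p2) & ~p1) | p1   [double negation]
≡ (~p3 & p2 & (~p1 | p2) & ~p1) | p1   [double negation]
≡ (~p3 | p1) & (p2 | p1) & (~p1 | p2 | p1) & (~p1 | p1)   [distribute | over &]
≡ (~p3 | p1) & (p2 | p1)   [simplify]

(~p3 | p1) & (p2 | p1)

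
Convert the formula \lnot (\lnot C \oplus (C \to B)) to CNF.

\lnot (\lnot C \oplus (C \to B))
≡ \lnot ((\lnot C \lor (C \to B)) \land \lnot (\lnot C \land (C \to B)))   (expand \oplus)
≡ \lnot ((\lnot C \lor \lnot C \lor B) \land \lnot (\lnot C \land (C \to B)))   (eliminate \to)
≡ \lnot ((\lnot C \lor \lnot C \lor B) \land \lnot (\lnot C \land (\lnot C \lor B)))   (eliminate \to)
≡ \lnot (\lnot C \lor \lnot C \lor B) \lor \lnot \lnot (\lnot C \land (\lnot C \lor B))   (De Morgan)
≡ (\lnot \lnot C \land \lnot \lnot C \land \lnot B) \lor \lnot \lnot (\lnot C \land (\lnot C \lor B))   (De Morgan)
≡ (C \land \lnot \lnot C \land \lnot B) \lor \lnot \lnot (\lnot C \land (\lnot C \lor B))   (double negation)
≡ (C \land C \land \lnot B) \lor \lnot \lnot (\lnot C \land (\lnot C \lor B))   (double negation)
≡ (C \land C \land \lnot B) \lor (\lnot C \land (\lnot C \lor B))   (double negation)
≡ (C \lor \lnot C) \land (C \lor \lnot C \lor B) \land (C \lor \lnot C) \land (C \lor \lnot C \lor B) \land (\lnot B \lor \lnot C) \land (\lnot B \lor \lnot C \lor B)   (distribute \lor over \land)
≡ \lnot B \lor \lnot C   (simplify)

\lnot B \lor \lnot C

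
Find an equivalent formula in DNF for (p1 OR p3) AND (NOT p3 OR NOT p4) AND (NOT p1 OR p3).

p3 AND NOT p4

(p1 OR p3) AND (NOT p3 OR NOT p4) AND (NOT p1 OR p3)
= (p1 AND NOT p3 AND NOT p1) OR (p1 AND NOT p3 AND p3) OR (p1 AND NOT p4 AND NOT p1) OR (p1 AND NOT p4 AND p3) OR (p3 AND NOT p3 AND NOT p1) OR (p3 AND NOT p3 AND p3) OR (p3 AND NOT p4 AND NOT p1) OR (p3 AND NOT p4 AND p3)   (distribute AND over OR)
= p3 AND NOT p4   (simplify)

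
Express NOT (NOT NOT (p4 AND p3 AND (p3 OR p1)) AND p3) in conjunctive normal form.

NOT p4 OR NOT p3

NOT (NOT NOT (p4 AND p3 AND (p3 OR p1)) AND p3)
⇔ NOT NOT NOT (p4 AND p3 AND (p3 OR p1)) OR NOT p3   [De Morgan]
⇔ NOT (p4 AND p3 AND (p3 OR p1)) OR NOT p3   [double negation]
⇔ NOT p4 OR NOT p3 OR NOT (p3 OR p1) OR NOT p3   [De Morgan]
⇔ NOT p4 OR NOT p3 OR (NOT p3 AND NOT p1) OR NOT p3   [De Morgan]
⇔ (NOT p4 OR NOT p3 OR NOT p3 OR NOT p3) AND (NOT p4 OR NOT p3 OR NOT p1 OR NOT p3)   [distribute OR over AND]
⇔ NOT p4 OR NOT p3   [simplify]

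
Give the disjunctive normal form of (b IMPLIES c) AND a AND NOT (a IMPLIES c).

NOT b AND a AND NOT c

(b IMPLIES c) AND a AND NOT (a IMPLIES c)
⇔ (NOT b OR c) AND a AND NOT (a IMPLIES c)   [eliminate IMPLIES]
⇔ (NOT b OR c) AND a AND NOT (NOT a OR c)   [eliminate IMPLIES]
⇔ (NOT b OR c) AND a AND NOT NOT a AND NOT c   [De Morgan]
⇔ (NOT b OR c) AND a AND a AND NOT c   [double negation]
⇔ (NOT b AND a AND a AND NOT c) OR (c AND a AND a AND NOT c)   [distribute AND over OR]
⇔ NOT b AND a AND NOT c   [simplify]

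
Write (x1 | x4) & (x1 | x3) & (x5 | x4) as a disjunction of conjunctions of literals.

(x1 | x4) & (x1 | x3) & (x5 | x4)
⇔ (x1 & x1 & x5) | (x1 & x1 & x4) | (x1 & x3 & x5) | (x1 & x3 & x4) | (x4 & x1 & x5) | (x4 & x1 & x4) | (x4 & x3 & x5) | (x4 & x3 & x4)   [distribute & over |]
⇔ (x1 & x5) | (x1 & x4) | (x4 & x3)   [simplify]

(x1 & x5) | (x1 & x4) | (x4 & x3)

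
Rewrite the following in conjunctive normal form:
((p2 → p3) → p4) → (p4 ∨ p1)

((p2 → p3) → p4) → (p4 ∨ p1)
⇔ ¬((p2 → p3) → p4) ∨ p4 ∨ p1   — eliminate →
⇔ ¬(¬(p2 → p3) ∨ p4) ∨ p4 ∨ p1   — eliminate →
⇔ ¬(¬(¬p2 ∨ p3) ∨ p4) ∨ p4 ∨ p1   — eliminate →
⇔ (¬¬(¬p2 ∨ p3) ∧ ¬p4) ∨ p4 ∨ p1   — De Morgan
⇔ ((¬p2 ∨ p3) ∧ ¬p4) ∨ p4 ∨ p1   — double negation
⇔ (¬p2 ∨ p3 ∨ p4 ∨ p1) ∧ (¬p4 ∨ p4 ∨ p1)   — distribute ∨ over ∧
⇔ ¬p2 ∨ p3 ∨ p4 ∨ p1   — simplify

¬p2 ∨ p3 ∨ p4 ∨ p1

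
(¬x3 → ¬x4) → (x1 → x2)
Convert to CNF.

(¬x3 ∨ ¬x1 ∨ x2) ∧ (x4 ∨ ¬x1 ∨ x2)

(¬x3 → ¬x4) → (x1 → x2)
⇔ ¬(¬x3 → ¬x4) ∨ (x1 → x2)   (eliminate →)
⇔ ¬(¬¬x3 ∨ ¬x4) ∨ (x1 → x2)   (eliminate →)
⇔ ¬(¬¬x3 ∨ ¬x4) ∨ ¬x1 ∨ x2   (eliminate →)
⇔ (¬¬¬x3 ∧ ¬¬x4) ∨ ¬x1 ∨ x2   (De Morgan)
⇔ (¬x3 ∧ ¬¬x4) ∨ ¬x1 ∨ x2   (double negation)
⇔ (¬x3 ∧ x4) ∨ ¬x1 ∨ x2   (double negation)
⇔ (¬x3 ∨ ¬x1 ∨ x2) ∧ (x4 ∨ ¬x1 ∨ x2)   (distribute ∨ over ∧)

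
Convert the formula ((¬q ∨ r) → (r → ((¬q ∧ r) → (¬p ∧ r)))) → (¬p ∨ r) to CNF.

r ∨ ¬p

((¬q ∨ r) → (r → ((¬q ∧ r) → (¬p ∧ r)))) → (¬p ∨ r)
≡ ¬((¬q ∨ r) → (r → ((¬q ∧ r) → (¬p ∧ r)))) ∨ ¬p ∨ r   [eliminate →]
≡ ¬(¬(¬q ∨ r) ∨ (r → ((¬q ∧ r) → (¬p ∧ r)))) ∨ ¬p ∨ r   [eliminate →]
≡ ¬(¬(¬q ∨ r) ∨ ¬r ∨ ((¬q ∧ r) → (¬p ∧ r))) ∨ ¬p ∨ r   [eliminate →]
≡ ¬(¬(¬q ∨ r) ∨ ¬r ∨ ¬(¬q ∧ r) ∨ (¬p ∧ r)) ∨ ¬p ∨ r   [eliminate →]
≡ (¬¬(¬q ∨ r) ∧ ¬¬r ∧ ¬¬(¬q ∧ r) ∧ ¬(¬p ∧ r)) ∨ ¬p ∨ r   [De Morgan]
≡ ((¬q ∨ r) ∧ ¬¬r ∧ ¬¬(¬q ∧ r) ∧ ¬(¬p ∧ r)) ∨ ¬p ∨ r   [double negation]
≡ ((¬q ∨ r) ∧ r ∧ ¬¬(¬q ∧ r) ∧ ¬(¬p ∧ r)) ∨ ¬p ∨ r   [double negation]
≡ ((¬q ∨ r) ∧ r ∧ ¬q ∧ r ∧ ¬(¬p ∧ r)) ∨ ¬p ∨ r   [double negation]
≡ ((¬q ∨ r) ∧ r ∧ ¬q ∧ r ∧ (¬¬p ∨ ¬r)) ∨ ¬p ∨ r   [De Morgan]
≡ ((¬q ∨ r) ∧ r ∧ ¬q ∧ r ∧ (p ∨ ¬r)) ∨ ¬p ∨ r   [double negation]
≡ (¬q ∨ r ∨ ¬p ∨ r) ∧ (r ∨ ¬p ∨ r) ∧ (¬q ∨ ¬p ∨ r) ∧ (r ∨ ¬p ∨ r) ∧ (p ∨ ¬r ∨ ¬p ∨ r)   [distribute ∨ over ∧]
≡ r ∨ ¬p   [simplify]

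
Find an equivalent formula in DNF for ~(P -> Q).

~(P -> Q)
⇔ ~(~P | Q)   — eliminate ->
⇔ ~~P & ~Q   — De Morgan
⇔ P & ~Q   — double negation

P & ~Q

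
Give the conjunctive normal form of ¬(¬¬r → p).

¬(¬¬r → p)
≡ ¬(¬¬¬r ∨ p)   [eliminate →]
≡ ¬¬¬¬r ∧ ¬p   [De Morgan]
≡ ¬¬r ∧ ¬p   [double negation]
≡ r ∧ ¬p   [double negation]

r ∧ ¬p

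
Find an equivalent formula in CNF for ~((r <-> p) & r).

~p | ~r

~((r <-> p) & r)
≡ ~((r -> p) & (p -> r) & r)   (eliminate <->)
≡ ~((~r | p) & (p -> r) & r)   (eliminate ->)
≡ ~((~r | p) & (~p | r) & r)   (eliminate ->)
≡ ~(~r | p) | ~(~p | r) | ~r   (De Morgan)
≡ (~~r & ~p) | ~(~p | r) | ~r   (De Morgan)
≡ (r & ~p) | ~(~p | r) | ~r   (double negation)
≡ (r & ~p) | (~~p & ~r) | ~r   (De Morgan)
≡ (r & ~p) | (p & ~r) | ~r   (double negation)
≡ (r | p | ~r) & (r | ~r | ~r) & (~p | p | ~r) & (~p | ~r | ~r)   (distribute | over &)
≡ ~p | ~r   (simplify)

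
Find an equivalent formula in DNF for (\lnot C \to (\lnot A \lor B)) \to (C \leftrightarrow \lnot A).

(\lnot C \to (\lnot A \lor B)) \to (C \leftrightarrow \lnot A)
≡ \lnot (\lnot C \to (\lnot A \lor B)) \lor (C \leftrightarrow \lnot A)   — eliminate \to
≡ \lnot (\lnot \lnot C \lor \lnot A \lor B) \lor (C \leftrightarrow \lnot A)   — eliminate \to
≡ \lnot (\lnot \lnot C \lor \lnot A \lor B) \lor ((C \to \lnot A) \land (\lnot A \to C))   — eliminate \leftrightarrow
≡ \lnot (\lnot \lnot C \lor \lnot A \lor B) \lor ((\lnot C \lor \lnot A) \land (\lnot A \to C))   — eliminate \to
≡ \lnot (\lnot \lnot C \lor \lnot A \lor B) \lor ((\lnot C \lor \lnot A) \land (\lnot \lnot A \lor C))   — eliminate \to
≡ (\lnot \lnot \lnot C \land \lnot \lnot A \land \lnot B) \lor ((\lnot C \lor \lnot A) \land (\lnot \lnot A \lor C))   — De Morgan
≡ (\lnot C \land \lnot \lnot A \land \lnot B) \lor ((\lnot C \lor \lnot A) \land (\lnot \lnot A \lor C))   — double negation
≡ (\lnot C \land A \land \lnot B) \lor ((\lnot C \lor \lnot A) \land (\lnot \lnot A \lor C))   — double negation
≡ (\lnot C \land A \land \lnot B) \lor ((\lnot C \lor \lnot A) \land (A \lor C))   — double negation
≡ (\lnot C \land A \land \lnot B) \lor (\lnot C \land A) \lor (\lnot C \land C) \lor (\lnot A \land A) \lor (\lnot A \land C)   — distribute \land over \lor
≡ (\lnot C \land A) \lor (\lnot A \land C)   — simplify

(\lnot C \land A) \lor (\lnot A \land C)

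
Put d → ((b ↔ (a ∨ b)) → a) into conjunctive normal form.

d → ((b ↔ (a ∨ b)) → a)
= ¬d ∨ ((b ↔ (a ∨ b)) → a)   [eliminate →]
= ¬d ∨ ¬(b ↔ (a ∨ b)) ∨ a   [eliminate →]
= ¬d ∨ ¬((b → (a ∨ b)) ∧ ((a ∨ b) → b)) ∨ a   [eliminate ↔]
= ¬d ∨ ¬((¬b ∨ a ∨ b) ∧ ((a ∨ b) → b)) ∨ a   [eliminate →]
= ¬d ∨ ¬((¬b ∨ a ∨ b) ∧ (¬(a ∨ b) ∨ b)) ∨ a   [eliminate →]
= ¬d ∨ ¬(¬b ∨ a ∨ b) ∨ ¬(¬(a ∨ b) ∨ b) ∨ a   [De Morgan]
= ¬d ∨ (¬¬b ∧ ¬a ∧ ¬b) ∨ ¬(¬(a ∨ b) ∨ b) ∨ a   [De Morgan]
= ¬d ∨ (b ∧ ¬a ∧ ¬b) ∨ ¬(¬(a ∨ b) ∨ b) ∨ a   [double negation]
= ¬d ∨ (b ∧ ¬a ∧ ¬b) ∨ (¬¬(a ∨ b) ∧ ¬b) ∨ a   [De Morgan]
= ¬d ∨ (b ∧ ¬a ∧ ¬b) ∨ ((a ∨ b) ∧ ¬b) ∨ a   [double negation]
= (¬d ∨ b ∨ a ∨ b ∨ a) ∧ (¬d ∨ b ∨ ¬b ∨ a) ∧ (¬d ∨ ¬a ∨ a ∨ b ∨ a) ∧ (¬d ∨ ¬a ∨ ¬b ∨ a) ∧ (¬d ∨ ¬b ∨ a ∨ b ∨ a) ∧ (¬d ∨ ¬b ∨ ¬b ∨ a)   [distribute ∨ over ∧]
= (¬d ∨ b ∨ a) ∧ (¬d ∨ ¬b ∨ a)   [simplify]

(¬d ∨ b ∨ a) ∧ (¬d ∨ ¬b ∨ a)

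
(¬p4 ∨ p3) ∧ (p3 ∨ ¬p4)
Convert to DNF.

(¬p4 ∨ p3) ∧ (p3 ∨ ¬p4)
≡ (¬p4 ∧ p3) ∨ (¬p4 ∧ ¬p4) ∨ (p3 ∧ p3) ∨ (p3 ∧ ¬p4)   [distribute ∧ over ∨]
≡ ¬p4 ∨ p3   [simplify]

¬p4 ∨ p3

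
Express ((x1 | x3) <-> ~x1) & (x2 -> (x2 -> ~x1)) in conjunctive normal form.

~x1 & (x1 | x3)

((x1 | x3) <-> ~x1) & (x2 -> (x2 -> ~x1))
= ((x1 | x3) -> ~x1) & (~x1 -> (x1 | x3)) & (x2 -> (x2 -> ~x1))   [eliminate <->]
= (~(x1 | x3) | ~x1) & (~x1 -> (x1 | x3)) & (x2 -> (x2 -> ~x1))   [eliminate ->]
= (~(x1 | x3) | ~x1) & (~~x1 | x1 | x3) & (x2 -> (x2 -> ~x1))   [eliminate ->]
= (~(x1 | x3) | ~x1) & (~~x1 | x1 | x3) & (~x2 | (x2 -> ~x1))   [eliminate ->]
= (~(x1 | x3) | ~x1) & (~~x1 | x1 | x3) & (~x2 | ~x2 | ~x1)   [eliminate ->]
= ((~x1 & ~x3) | ~x1) & (~~x1 | x1 | x3) & (~x2 | ~x2 | ~x1)   [De Morgan]
= ((~x1 & ~x3) | ~x1) & (x1 | x1 | x3) & (~x2 | ~x2 | ~x1)   [double negation]
= (~x1 | ~x1) & (~x3 | ~x1) & (x1 | x1 | x3) & (~x2 | ~x2 | ~x1)   [distribute | over &]
= ~x1 & (x1 | x3)   [simplify]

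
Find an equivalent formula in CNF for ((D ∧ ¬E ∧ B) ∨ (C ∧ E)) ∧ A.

((D ∧ ¬E ∧ B) ∨ (C ∧ E)) ∧ A
≡ (D ∨ C) ∧ (D ∨ E) ∧ (¬E ∨ C) ∧ (¬E ∨ E) ∧ (B ∨ C) ∧ (B ∨ E) ∧ A   (distribute ∨ over ∧)
≡ (D ∨ C) ∧ (D ∨ E) ∧ (¬E ∨ C) ∧ (B ∨ C) ∧ (B ∨ E) ∧ A   (simplify)

(D ∨ C) ∧ (D ∨ E) ∧ (¬E ∨ C) ∧ (B ∨ C) ∧ (B ∨ E) ∧ A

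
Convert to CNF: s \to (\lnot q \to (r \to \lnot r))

\lnot s \lor q \lor \lnot r

s \to (\lnot q \to (r \to \lnot r))
= \lnot s \lor (\lnot q \to (r \to \lnot r))
= \lnot s \lor \lnot \lnot q \lor (r \to \lnot r)
= \lnot s \lor \lnot \lnot q \lor \lnot r \lor \lnot r
= \lnot s \lor q \lor \lnot r \lor \lnot r
= \lnot s \lor q \lor \lnot r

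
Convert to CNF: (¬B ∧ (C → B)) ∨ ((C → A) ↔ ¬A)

(¬B ∨ ¬A) ∧ (¬B ∨ A ∨ ¬C) ∧ (¬C ∨ B ∨ ¬A) ∧ (¬C ∨ B ∨ A)

(¬B ∧ (C → B)) ∨ ((C → A) ↔ ¬A)
≡ (¬B ∧ (¬C ∨ B)) ∨ ((C → A) ↔ ¬A)   (eliminate →)
≡ (¬B ∧ (¬C ∨ B)) ∨ (((C → A) → ¬A) ∧ (¬A → (C → A)))   (eliminate ↔)
≡ (¬B ∧ (¬C ∨ B)) ∨ ((¬(C → A) ∨ ¬A) ∧ (¬A → (C → A)))   (eliminate →)
≡ (¬B ∧ (¬C ∨ B)) ∨ ((¬(¬C ∨ A) ∨ ¬A) ∧ (¬A → (C → A)))   (eliminate →)
≡ (¬B ∧ (¬C ∨ B)) ∨ ((¬(¬C ∨ A) ∨ ¬A) ∧ (¬¬A ∨ (C → A)))   (eliminate →)
≡ (¬B ∧ (¬C ∨ B)) ∨ ((¬(¬C ∨ A) ∨ ¬A) ∧ (¬¬A ∨ ¬C ∨ A))   (eliminate →)
≡ (¬B ∧ (¬C ∨ B)) ∨ (((¬¬C ∧ ¬A) ∨ ¬A) ∧ (¬¬A ∨ ¬C ∨ A))   (De Morgan)
≡ (¬B ∧ (¬C ∨ B)) ∨ (((C ∧ ¬A) ∨ ¬A) ∧ (¬¬A ∨ ¬C ∨ A))   (double negation)
≡ (¬B ∧ (¬C ∨ B)) ∨ (((C ∧ ¬A) ∨ ¬A) ∧ (A ∨ ¬C ∨ A))   (double negation)
≡ (¬B ∨ C ∨ ¬A) ∧ (¬B ∨ ¬A ∨ ¬A) ∧ (¬B ∨ A ∨ ¬C ∨ A) ∧ (¬C ∨ B ∨ C ∨ ¬A) ∧ (¬C ∨ B ∨ ¬A ∨ ¬A) ∧ (¬C ∨ B ∨ A ∨ ¬C ∨ A)   (distribute ∨ over ∧)
≡ (¬B ∨ ¬A) ∧ (¬B ∨ A ∨ ¬C) ∧ (¬C ∨ B ∨ ¬A) ∧ (¬C ∨ B ∨ A)   (simplify)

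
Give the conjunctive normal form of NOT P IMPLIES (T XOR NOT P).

NOT P IMPLIES (T XOR NOT P)
= NOT NOT P OR (T XOR NOT P)   [eliminate IMPLIES]
= NOT NOT P OR ((T OR NOT P) AND NOT (T AND NOT P))   [expand XOR]
= P OR ((T OR NOT P) AND NOT (T AND NOT P))   [double negation]
= P OR ((T OR NOT P) AND (NOT T OR NOT NOT P))   [De Morgan]
= P OR ((T OR NOT P) AND (NOT T OR P))   [double negation]
= (P OR T OR NOT P) AND (P OR NOT T OR P)   [distribute OR over AND]
= P OR NOT T   [simplify]

P OR NOT T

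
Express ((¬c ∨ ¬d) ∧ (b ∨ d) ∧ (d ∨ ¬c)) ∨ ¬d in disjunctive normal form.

(¬c ∧ b) ∨ (¬c ∧ d) ∨ ¬d

((¬c ∨ ¬d) ∧ (b ∨ d) ∧ (d ∨ ¬c)) ∨ ¬d
≡ (¬c ∧ b ∧ d) ∨ (¬c ∧ b ∧ ¬c) ∨ (¬c ∧ d ∧ d) ∨ (¬c ∧ d ∧ ¬c) ∨ (¬d ∧ b ∧ d) ∨ (¬d ∧ b ∧ ¬c) ∨ (¬d ∧ d ∧ d) ∨ (¬d ∧ d ∧ ¬c) ∨ ¬d   [distribute ∧ over ∨]
≡ (¬c ∧ b) ∨ (¬c ∧ d) ∨ ¬d   [simplify]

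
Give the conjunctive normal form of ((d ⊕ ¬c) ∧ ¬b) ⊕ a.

((d ⊕ ¬c) ∧ ¬b) ⊕ a
⇔ (((d ⊕ ¬c) ∧ ¬b) ∨ a) ∧ ¬((d ⊕ ¬c) ∧ ¬b ∧ a)   [expand ⊕]
⇔ (((d ∨ ¬c) ∧ ¬(d ∧ ¬c) ∧ ¬b) ∨ a) ∧ ¬((d ⊕ ¬c) ∧ ¬b ∧ a)   [expand ⊕]
⇔ (((d ∨ ¬c) ∧ ¬(d ∧ ¬c) ∧ ¬b) ∨ a) ∧ ¬((d ∨ ¬c) ∧ ¬(d ∧ ¬c) ∧ ¬b ∧ a)   [expand ⊕]
⇔ (((d ∨ ¬c) ∧ (¬d ∨ ¬¬c) ∧ ¬b) ∨ a) ∧ ¬((d ∨ ¬c) ∧ ¬(d ∧ ¬c) ∧ ¬b ∧ a)   [De Morgan]
⇔ (((d ∨ ¬c) ∧ (¬d ∨ c) ∧ ¬b) ∨ a) ∧ ¬((d ∨ ¬c) ∧ ¬(d ∧ ¬c) ∧ ¬b ∧ a)   [double negation]
⇔ (((d ∨ ¬c) ∧ (¬d ∨ c) ∧ ¬b) ∨ a) ∧ (¬(d ∨ ¬c) ∨ ¬¬(d ∧ ¬c) ∨ ¬¬b ∨ ¬a)   [De Morgan]
⇔ (((d ∨ ¬c) ∧ (¬d ∨ c) ∧ ¬b) ∨ a) ∧ ((¬d ∧ ¬¬c) ∨ ¬¬(d ∧ ¬c) ∨ ¬¬b ∨ ¬a)   [De Morgan]
⇔ (((d ∨ ¬c) ∧ (¬d ∨ c) ∧ ¬b) ∨ a) ∧ ((¬d ∧ c) ∨ ¬¬(d ∧ ¬c) ∨ ¬¬b ∨ ¬a)   [double negation]
⇔ (((d ∨ ¬c) ∧ (¬d ∨ c) ∧ ¬b) ∨ a) ∧ ((¬d ∧ c) ∨ (d ∧ ¬c) ∨ ¬¬b ∨ ¬a)   [double negation]
⇔ (((d ∨ ¬c) ∧ (¬d ∨ c) ∧ ¬b) ∨ a) ∧ ((¬d ∧ c) ∨ (d ∧ ¬c) ∨ b ∨ ¬a)   [double negation]
⇔ (d ∨ ¬c ∨ a) ∧ (¬d ∨ c ∨ a) ∧ (¬b ∨ a) ∧ (¬d ∨ d ∨ b ∨ ¬a) ∧ (¬d ∨ ¬c ∨ b ∨ ¬a) ∧ (c ∨ d ∨ b ∨ ¬a) ∧ (c ∨ ¬c ∨ b ∨ ¬a)   [distribute ∨ over ∧]
⇔ (d ∨ ¬c ∨ a) ∧ (¬d ∨ c ∨ a) ∧ (¬b ∨ a) ∧ (¬d ∨ ¬c ∨ b ∨ ¬a) ∧ (c ∨ d ∨ b ∨ ¬a)   [simplify]

(d ∨ ¬c ∨ a) ∧ (¬d ∨ c ∨ a) ∧ (¬b ∨ a) ∧ (¬d ∨ ¬c ∨ b ∨ ¬a) ∧ (c ∨ d ∨ b ∨ ¬a)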